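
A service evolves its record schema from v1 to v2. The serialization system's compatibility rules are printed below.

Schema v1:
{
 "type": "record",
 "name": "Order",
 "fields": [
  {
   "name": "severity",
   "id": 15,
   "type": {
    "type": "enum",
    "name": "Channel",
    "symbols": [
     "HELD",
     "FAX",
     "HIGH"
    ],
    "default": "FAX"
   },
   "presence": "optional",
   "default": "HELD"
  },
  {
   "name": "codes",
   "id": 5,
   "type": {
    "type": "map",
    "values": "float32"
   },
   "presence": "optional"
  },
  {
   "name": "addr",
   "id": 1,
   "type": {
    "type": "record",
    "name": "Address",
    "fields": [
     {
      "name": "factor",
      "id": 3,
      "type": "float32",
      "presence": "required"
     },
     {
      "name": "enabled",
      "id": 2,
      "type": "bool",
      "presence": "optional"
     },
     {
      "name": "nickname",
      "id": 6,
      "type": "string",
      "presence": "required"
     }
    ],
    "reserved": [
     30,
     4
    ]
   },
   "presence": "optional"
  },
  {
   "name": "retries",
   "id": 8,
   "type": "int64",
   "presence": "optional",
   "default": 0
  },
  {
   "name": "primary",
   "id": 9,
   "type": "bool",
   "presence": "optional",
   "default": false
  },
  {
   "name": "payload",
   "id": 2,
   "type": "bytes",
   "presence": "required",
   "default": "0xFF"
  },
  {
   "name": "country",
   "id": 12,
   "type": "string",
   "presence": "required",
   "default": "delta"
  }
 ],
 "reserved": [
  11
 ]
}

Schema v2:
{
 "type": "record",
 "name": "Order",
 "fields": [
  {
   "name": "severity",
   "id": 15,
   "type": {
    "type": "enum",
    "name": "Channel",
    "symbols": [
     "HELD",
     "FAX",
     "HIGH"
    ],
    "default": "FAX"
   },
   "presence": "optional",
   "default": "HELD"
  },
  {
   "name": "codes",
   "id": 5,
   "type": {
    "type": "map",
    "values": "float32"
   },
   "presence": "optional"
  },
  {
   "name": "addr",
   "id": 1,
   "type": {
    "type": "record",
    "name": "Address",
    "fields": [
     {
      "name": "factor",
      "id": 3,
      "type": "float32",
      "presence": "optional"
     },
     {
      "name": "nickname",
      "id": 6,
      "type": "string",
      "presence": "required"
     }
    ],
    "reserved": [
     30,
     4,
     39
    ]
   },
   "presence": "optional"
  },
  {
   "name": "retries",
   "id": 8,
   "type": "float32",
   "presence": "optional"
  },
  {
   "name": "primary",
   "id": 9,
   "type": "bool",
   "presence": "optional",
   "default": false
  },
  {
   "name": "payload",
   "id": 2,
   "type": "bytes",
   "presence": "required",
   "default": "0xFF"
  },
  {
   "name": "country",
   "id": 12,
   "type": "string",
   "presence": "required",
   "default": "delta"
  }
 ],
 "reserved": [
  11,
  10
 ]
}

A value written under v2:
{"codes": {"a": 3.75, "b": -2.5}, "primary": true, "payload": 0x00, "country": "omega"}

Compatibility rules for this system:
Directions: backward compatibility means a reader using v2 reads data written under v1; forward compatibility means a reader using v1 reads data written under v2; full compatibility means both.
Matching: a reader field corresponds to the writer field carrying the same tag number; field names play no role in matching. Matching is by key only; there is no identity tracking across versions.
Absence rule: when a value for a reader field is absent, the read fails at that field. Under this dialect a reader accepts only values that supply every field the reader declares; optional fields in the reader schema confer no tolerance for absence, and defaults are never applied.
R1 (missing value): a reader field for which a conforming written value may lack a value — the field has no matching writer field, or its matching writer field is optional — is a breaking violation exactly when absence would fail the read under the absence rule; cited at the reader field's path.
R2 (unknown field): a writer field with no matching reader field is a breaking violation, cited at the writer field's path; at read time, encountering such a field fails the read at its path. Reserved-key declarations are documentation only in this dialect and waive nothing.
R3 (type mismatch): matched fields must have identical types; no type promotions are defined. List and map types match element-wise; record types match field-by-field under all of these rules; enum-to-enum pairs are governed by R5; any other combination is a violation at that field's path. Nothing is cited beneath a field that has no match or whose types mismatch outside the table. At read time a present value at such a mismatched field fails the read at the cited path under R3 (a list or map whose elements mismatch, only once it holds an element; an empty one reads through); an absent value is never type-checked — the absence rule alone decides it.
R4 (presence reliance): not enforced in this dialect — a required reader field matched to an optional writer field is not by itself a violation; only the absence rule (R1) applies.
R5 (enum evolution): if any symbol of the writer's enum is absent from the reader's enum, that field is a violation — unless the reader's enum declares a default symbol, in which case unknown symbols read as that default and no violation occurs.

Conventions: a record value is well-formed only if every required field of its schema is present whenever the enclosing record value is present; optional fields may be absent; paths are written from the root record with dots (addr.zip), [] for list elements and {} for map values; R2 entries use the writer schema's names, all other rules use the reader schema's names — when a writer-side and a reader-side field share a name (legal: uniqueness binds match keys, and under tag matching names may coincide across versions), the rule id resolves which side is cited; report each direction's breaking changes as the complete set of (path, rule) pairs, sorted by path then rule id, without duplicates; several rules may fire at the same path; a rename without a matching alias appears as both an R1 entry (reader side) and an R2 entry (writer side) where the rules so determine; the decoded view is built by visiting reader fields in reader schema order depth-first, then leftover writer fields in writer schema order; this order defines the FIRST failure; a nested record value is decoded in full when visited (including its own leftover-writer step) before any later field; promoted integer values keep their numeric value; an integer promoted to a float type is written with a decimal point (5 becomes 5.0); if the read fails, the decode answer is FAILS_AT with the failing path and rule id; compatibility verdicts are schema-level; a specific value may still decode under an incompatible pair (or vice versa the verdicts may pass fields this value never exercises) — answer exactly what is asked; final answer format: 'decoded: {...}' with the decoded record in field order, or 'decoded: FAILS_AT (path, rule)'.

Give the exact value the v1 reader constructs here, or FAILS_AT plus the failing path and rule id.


arrows below run writer -> reader for Order
migrating the Order value to v1:
  read fails at severity under R1 (no fill)
  => FAILS_AT (severity, R1)
ruling out the remaining Order differences:
  removed field enabled from record Address -> shifts the Order verdicts, not this decode
  field factor in record Address: required changed to optional -> shifts the Order verdicts, not this decode
  field retries in record Order: type int64 changed to float32 (its default is dropped) -> shifts the Order verdicts, not this decode

decoded: FAILS_AT (severity, R1)


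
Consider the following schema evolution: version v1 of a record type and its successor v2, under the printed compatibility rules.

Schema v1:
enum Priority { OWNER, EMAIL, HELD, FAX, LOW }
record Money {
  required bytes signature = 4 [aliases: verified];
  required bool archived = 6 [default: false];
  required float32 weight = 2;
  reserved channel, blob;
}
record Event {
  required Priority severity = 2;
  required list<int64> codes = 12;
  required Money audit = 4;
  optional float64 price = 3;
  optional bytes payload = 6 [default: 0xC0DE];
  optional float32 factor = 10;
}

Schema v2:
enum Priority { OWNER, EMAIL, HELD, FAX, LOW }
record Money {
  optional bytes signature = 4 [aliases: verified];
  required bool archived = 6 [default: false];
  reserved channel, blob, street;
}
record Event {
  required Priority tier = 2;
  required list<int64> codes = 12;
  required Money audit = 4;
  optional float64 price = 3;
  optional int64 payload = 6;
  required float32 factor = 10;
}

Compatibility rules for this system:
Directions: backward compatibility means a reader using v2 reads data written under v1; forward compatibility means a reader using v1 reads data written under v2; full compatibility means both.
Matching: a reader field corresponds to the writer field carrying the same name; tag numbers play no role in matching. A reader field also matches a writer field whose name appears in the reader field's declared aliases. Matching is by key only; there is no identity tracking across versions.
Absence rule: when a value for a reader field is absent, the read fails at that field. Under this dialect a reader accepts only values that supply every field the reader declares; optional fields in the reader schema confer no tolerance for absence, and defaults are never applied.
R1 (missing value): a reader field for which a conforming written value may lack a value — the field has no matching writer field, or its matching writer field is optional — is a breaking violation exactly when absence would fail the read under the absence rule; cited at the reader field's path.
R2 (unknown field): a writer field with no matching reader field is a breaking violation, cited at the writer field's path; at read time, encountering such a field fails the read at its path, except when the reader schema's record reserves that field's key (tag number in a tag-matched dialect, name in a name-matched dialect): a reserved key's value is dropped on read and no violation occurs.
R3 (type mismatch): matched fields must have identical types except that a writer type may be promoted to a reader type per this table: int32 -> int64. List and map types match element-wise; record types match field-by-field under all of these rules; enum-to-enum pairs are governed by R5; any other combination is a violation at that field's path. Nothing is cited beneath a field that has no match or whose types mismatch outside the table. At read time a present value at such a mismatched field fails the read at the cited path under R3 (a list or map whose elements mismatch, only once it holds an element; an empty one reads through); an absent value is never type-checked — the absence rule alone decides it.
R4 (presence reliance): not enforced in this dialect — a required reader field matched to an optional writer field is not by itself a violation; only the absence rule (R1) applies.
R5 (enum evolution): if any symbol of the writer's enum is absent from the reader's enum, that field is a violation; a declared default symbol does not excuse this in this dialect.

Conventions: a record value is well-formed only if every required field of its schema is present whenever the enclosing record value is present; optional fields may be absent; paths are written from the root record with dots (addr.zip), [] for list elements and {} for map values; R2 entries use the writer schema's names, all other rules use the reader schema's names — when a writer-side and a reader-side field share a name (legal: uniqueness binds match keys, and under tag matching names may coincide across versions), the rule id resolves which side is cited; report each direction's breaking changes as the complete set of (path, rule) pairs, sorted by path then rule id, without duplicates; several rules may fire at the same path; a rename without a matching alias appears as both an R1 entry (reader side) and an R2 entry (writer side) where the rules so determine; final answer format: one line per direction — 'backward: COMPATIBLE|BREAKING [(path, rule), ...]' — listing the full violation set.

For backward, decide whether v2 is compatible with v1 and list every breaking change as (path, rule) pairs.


each type pair in Event: writer, then reader
backward pass over Event, reader schema v2, writer schema v1:
  tier has no writer counterpart
  list<int64> -> list<int64>, writer required: codes aligns to codes
  Money -> Money, writer required: audit aligns to audit
  float64 -> float64, writer optional: price aligns to price
  bytes -> int64, writer optional: payload aligns to payload
  float32 -> float32, writer optional: factor aligns to factor
  writer field severity has no reader counterpart
  bytes -> bytes, writer required: audit.signature aligns to audit.signature
  bool -> bool, writer required: audit.archived aligns to audit.archived
  writer field audit.weight has no reader counterpart
  R2 fires at audit.weight
  R1 fires at factor
  R1 fires at payload
  R3 fires at payload
  R1 fires at price
  R2 fires at severity
  R1 fires at tier
  => backward verdict for Event: BREAKING, 7 violation(s)
remaining Event differences; none change what is asked:
  field signature in record Money: required changed to optional -> affects forward compatibility only, which is not asked
  field factor in record Event: optional changed to required -> affects forward compatibility only, which is not asked

backward: BREAKING [(audit.weight, R2), (factor, R1), (payload, R1), (payload, R3), (price, R1), (severity, R2), (tier, R1)]


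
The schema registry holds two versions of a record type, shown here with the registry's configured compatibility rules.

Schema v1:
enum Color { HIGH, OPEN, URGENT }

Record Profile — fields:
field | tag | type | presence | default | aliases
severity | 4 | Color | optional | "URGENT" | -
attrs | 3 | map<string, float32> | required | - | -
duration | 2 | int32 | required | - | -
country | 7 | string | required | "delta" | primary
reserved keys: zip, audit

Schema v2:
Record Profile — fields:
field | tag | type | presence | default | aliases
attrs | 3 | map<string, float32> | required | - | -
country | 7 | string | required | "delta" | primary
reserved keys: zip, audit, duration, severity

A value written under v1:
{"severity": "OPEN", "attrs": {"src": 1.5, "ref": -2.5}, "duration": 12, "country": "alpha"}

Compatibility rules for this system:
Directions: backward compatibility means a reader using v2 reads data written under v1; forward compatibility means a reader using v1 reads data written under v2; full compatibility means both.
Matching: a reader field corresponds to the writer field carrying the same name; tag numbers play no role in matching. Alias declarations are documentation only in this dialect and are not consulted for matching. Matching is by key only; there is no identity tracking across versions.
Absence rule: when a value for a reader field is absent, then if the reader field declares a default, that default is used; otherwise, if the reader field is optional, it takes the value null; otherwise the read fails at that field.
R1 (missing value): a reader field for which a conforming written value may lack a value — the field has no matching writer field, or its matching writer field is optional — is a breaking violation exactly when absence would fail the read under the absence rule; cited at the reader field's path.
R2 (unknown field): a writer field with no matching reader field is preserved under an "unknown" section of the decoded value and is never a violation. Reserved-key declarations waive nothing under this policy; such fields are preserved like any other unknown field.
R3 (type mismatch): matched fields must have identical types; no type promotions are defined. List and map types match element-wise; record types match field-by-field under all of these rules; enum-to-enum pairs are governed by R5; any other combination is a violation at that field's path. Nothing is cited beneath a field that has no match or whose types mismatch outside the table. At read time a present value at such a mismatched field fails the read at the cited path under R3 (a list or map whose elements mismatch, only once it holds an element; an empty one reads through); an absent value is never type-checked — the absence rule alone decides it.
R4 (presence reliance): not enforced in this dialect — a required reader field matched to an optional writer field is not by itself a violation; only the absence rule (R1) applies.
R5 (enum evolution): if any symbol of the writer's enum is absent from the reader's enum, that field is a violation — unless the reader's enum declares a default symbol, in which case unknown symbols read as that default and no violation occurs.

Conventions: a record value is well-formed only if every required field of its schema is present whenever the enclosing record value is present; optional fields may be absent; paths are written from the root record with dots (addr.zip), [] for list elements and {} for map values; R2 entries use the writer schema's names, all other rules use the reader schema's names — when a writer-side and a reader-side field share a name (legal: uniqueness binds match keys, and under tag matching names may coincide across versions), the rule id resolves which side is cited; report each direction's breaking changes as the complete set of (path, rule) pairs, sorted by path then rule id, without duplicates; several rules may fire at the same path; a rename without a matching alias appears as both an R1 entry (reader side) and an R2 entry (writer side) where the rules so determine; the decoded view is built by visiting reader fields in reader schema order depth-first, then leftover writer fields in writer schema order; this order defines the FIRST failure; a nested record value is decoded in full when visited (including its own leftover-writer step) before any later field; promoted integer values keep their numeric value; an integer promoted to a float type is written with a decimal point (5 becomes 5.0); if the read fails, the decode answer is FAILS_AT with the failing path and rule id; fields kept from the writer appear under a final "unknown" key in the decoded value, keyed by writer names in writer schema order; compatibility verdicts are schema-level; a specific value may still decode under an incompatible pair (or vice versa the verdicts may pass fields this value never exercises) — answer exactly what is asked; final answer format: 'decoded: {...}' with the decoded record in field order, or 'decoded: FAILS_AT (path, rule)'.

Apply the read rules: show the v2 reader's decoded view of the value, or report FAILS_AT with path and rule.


decoded: {"attrs": {"src": 1.5, "ref": -2.5}, "country": "alpha", "unknown": {"severity": "OPEN", "duration": 12}}

the writer's type comes first in each Profile pair
decoding the Profile value with the v2 reader:
  attrs := {"src": 1.5, "ref": -2.5}
  country := "alpha"
  writer severity: kept under "unknown"
  writer duration: kept under "unknown"
  => decoded: {"attrs": {"src": 1.5, "ref": -2.5}, "country": "alpha", "unknown": {"severity": "OPEN", "duration": 12}}


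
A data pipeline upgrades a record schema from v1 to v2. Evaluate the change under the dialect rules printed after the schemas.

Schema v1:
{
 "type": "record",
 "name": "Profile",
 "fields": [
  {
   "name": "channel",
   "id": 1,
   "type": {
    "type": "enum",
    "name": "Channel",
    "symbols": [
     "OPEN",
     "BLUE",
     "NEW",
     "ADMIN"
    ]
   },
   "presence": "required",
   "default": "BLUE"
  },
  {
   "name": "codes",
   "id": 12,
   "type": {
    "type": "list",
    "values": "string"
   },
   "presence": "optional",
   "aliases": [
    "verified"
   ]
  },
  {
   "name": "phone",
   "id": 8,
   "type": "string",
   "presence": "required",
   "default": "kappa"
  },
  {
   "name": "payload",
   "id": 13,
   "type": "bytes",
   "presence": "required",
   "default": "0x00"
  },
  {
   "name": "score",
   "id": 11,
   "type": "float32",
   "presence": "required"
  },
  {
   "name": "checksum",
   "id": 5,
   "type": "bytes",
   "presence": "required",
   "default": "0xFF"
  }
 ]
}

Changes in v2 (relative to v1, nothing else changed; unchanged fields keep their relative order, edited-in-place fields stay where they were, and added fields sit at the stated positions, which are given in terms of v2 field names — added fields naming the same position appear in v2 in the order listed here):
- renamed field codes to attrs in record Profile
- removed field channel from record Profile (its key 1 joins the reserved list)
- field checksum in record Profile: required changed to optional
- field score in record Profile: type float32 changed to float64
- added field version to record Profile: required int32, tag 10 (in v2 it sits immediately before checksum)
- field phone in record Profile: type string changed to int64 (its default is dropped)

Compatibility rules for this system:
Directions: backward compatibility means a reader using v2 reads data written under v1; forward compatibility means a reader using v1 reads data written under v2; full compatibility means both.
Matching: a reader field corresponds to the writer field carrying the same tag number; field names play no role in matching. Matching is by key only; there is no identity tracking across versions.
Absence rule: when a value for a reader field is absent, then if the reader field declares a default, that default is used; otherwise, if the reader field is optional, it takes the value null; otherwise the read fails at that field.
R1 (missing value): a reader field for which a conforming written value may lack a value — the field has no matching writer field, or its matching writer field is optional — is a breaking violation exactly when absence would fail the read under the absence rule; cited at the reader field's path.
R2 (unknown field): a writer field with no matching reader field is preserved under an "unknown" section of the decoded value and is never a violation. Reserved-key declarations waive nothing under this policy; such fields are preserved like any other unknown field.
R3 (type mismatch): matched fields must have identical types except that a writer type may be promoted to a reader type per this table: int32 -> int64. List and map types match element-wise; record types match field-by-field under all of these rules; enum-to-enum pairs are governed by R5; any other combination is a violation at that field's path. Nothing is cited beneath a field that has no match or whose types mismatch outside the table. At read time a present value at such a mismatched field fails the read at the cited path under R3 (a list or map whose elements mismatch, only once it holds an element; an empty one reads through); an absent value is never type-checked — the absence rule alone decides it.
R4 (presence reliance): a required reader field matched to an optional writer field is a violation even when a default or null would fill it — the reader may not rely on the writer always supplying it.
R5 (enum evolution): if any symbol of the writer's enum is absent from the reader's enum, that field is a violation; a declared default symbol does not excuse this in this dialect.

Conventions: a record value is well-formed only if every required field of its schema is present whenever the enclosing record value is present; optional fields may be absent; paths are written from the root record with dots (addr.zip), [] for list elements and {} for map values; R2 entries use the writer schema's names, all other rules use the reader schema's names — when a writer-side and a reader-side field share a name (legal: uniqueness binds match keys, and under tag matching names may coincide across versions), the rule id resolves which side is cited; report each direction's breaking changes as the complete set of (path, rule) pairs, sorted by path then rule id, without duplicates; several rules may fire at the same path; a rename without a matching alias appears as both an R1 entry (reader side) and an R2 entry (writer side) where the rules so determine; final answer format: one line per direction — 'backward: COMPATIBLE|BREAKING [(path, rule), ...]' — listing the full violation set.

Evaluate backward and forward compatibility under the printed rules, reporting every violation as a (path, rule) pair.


arrows below run writer -> reader for Profile
checking backward for Profile: reader v2 against writer v1:
  writer optional, list<string> -> list<string>: reader attrs maps from writer codes
  writer required, string -> int64: reader phone maps from writer phone
  writer required, bytes -> bytes: reader payload maps from writer payload
  writer required, float32 -> float64: reader score maps from writer score
  version has no writer counterpart
  writer required, bytes -> bytes: reader checksum maps from writer checksum
  writer field channel has no reader counterpart
  R3 fires at phone
  R3 fires at score
  R1 fires at version
  => backward verdict for Profile: BREAKING, 3 violation(s)
checking forward for Profile: reader v1 against writer v2:
  channel has no writer counterpart
  writer optional, list<string> -> list<string>: reader codes maps from writer attrs
  writer required, int64 -> string: reader phone maps from writer phone
  writer required, bytes -> bytes: reader payload maps from writer payload
  writer required, float64 -> float32: reader score maps from writer score
  writer optional, bytes -> bytes: reader checksum maps from writer checksum
  writer field version has no reader counterpart
  R4 fires at checksum
  R3 fires at phone
  R3 fires at score
  => forward verdict for Profile: BREAKING, 3 violation(s)

backward: BREAKING [(phone, R3), (score, R3), (version, R1)]; forward: BREAKING [(checksum, R4), (phone, R3), (score, R3)]


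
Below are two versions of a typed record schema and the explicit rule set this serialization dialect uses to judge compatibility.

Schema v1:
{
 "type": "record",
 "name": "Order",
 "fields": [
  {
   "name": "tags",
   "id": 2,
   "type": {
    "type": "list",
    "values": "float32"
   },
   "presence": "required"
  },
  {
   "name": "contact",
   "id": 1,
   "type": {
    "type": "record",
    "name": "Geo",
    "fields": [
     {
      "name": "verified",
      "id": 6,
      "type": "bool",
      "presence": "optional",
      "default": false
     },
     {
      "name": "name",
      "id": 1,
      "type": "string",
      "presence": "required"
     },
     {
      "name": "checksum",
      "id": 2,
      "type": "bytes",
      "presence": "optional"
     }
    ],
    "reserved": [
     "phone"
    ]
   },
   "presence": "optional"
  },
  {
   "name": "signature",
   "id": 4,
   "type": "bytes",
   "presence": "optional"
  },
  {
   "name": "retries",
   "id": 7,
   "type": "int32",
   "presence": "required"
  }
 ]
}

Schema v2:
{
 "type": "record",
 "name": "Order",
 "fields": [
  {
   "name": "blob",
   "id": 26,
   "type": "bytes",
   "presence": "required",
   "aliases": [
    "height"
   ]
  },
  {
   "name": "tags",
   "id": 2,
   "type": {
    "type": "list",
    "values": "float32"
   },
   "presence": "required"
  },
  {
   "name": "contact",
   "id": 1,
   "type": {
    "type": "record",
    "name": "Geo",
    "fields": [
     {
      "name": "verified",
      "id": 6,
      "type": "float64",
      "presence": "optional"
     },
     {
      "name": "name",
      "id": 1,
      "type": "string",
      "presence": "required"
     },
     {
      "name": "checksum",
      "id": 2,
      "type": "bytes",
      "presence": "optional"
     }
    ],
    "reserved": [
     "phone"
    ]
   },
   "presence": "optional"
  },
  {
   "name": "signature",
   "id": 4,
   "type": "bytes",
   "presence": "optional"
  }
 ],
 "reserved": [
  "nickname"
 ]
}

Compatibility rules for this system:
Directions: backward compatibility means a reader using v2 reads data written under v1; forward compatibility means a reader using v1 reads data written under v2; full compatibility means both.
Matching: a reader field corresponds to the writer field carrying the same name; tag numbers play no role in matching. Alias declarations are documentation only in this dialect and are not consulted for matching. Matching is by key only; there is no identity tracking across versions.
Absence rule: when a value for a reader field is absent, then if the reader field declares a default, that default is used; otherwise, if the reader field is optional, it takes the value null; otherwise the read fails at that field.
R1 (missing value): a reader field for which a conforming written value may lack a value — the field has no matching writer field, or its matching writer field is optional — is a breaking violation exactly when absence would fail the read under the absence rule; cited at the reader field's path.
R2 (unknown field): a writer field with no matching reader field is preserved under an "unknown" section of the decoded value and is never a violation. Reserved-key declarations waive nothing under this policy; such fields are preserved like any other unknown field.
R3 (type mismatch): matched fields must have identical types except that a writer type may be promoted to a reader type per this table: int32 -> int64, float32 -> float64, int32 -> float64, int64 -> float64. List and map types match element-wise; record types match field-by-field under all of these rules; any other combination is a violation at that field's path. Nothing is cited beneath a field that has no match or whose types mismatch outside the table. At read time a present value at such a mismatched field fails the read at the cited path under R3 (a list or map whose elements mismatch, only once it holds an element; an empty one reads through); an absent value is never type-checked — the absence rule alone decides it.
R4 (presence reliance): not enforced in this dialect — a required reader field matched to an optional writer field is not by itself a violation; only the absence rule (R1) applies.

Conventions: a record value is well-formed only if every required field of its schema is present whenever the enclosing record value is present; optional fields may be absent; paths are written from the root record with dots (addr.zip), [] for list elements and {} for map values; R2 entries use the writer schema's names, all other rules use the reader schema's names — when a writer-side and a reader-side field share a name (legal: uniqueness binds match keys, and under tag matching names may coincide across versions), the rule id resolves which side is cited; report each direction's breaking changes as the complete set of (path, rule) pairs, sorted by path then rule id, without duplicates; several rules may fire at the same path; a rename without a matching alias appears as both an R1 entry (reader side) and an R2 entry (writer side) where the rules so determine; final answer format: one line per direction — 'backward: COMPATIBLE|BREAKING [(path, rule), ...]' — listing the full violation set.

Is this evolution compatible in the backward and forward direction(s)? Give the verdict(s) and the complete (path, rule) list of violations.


the writer's type comes first in each Order pair
backward pass over Order, reader schema v2, writer schema v1:
  blob: no writer match
  writer required, list<float32> -> list<float32>: reader tags maps from writer tags
  writer optional, Geo -> Geo: reader contact maps from writer contact
  writer optional, bytes -> bytes: reader signature maps from writer signature
  writer retries: unknown to reader
  writer optional, bool -> float64: reader contact.verified maps from writer contact.verified
  writer required, string -> string: reader contact.name maps from writer contact.name
  writer optional, bytes -> bytes: reader contact.checksum maps from writer contact.checksum
  violation R1 at blob
  violation R3 at contact.verified
  backward on Order therefore BREAKING (2)
forward pass over Order, reader schema v1, writer schema v2:
  writer required, list<float32> -> list<float32>: reader tags maps from writer tags
  writer optional, Geo -> Geo: reader contact maps from writer contact
  writer optional, bytes -> bytes: reader signature maps from writer signature
  retries: no writer match
  writer blob: unknown to reader
  writer optional, float64 -> bool: reader contact.verified maps from writer contact.verified
  writer required, string -> string: reader contact.name maps from writer contact.name
  writer optional, bytes -> bytes: reader contact.checksum maps from writer contact.checksum
  violation R3 at contact.verified
  violation R1 at retries
  forward on Order therefore BREAKING (2)

backward: BREAKING [(blob, R1), (contact.verified, R3)]; forward: BREAKING [(contact.verified, R3), (retries, R1)]


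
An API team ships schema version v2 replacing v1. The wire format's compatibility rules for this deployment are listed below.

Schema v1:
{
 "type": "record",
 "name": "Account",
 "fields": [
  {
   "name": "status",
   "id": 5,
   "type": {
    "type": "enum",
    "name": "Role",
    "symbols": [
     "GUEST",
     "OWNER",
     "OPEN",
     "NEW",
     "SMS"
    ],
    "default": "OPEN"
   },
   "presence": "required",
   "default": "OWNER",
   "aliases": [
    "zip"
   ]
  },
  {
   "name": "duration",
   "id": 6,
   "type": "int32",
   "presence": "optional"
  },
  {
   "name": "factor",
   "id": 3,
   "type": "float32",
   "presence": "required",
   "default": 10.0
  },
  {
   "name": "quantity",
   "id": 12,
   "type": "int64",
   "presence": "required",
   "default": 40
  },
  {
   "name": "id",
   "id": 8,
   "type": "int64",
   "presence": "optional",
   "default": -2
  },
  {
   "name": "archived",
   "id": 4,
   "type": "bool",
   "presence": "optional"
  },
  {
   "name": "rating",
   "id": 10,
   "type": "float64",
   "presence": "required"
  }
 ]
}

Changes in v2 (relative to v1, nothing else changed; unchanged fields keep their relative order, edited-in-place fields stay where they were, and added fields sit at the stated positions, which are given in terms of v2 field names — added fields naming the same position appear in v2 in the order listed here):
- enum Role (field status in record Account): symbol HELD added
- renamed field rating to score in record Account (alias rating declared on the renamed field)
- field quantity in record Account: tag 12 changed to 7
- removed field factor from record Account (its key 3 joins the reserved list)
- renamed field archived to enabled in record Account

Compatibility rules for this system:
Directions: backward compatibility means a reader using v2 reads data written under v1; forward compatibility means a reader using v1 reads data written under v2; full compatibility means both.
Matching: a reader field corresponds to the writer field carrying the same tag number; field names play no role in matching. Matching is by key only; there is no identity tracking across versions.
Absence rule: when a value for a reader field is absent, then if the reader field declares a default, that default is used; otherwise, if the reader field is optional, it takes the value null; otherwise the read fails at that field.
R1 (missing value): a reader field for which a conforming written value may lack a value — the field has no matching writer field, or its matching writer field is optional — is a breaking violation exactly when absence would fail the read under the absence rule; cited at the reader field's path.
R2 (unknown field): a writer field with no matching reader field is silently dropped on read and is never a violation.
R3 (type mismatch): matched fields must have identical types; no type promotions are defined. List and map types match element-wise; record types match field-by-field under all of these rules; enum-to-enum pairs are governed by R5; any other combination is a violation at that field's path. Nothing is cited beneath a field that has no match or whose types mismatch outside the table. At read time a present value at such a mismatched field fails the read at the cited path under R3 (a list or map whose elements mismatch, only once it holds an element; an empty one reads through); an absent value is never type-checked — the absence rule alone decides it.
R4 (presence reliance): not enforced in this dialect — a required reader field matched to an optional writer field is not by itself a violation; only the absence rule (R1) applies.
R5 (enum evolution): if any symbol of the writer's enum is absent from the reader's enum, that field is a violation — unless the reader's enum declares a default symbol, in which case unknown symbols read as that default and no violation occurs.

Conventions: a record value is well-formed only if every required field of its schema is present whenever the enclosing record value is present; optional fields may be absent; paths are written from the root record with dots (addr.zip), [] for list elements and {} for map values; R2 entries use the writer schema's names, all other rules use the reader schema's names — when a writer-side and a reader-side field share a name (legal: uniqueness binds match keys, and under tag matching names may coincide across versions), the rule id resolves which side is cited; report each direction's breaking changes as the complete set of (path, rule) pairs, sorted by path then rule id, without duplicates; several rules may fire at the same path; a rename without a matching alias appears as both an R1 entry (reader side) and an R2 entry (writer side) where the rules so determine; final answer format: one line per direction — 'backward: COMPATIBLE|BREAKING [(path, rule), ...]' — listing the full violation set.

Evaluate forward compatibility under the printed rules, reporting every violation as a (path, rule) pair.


forward: COMPATIBLE []

arrows below run writer -> reader for Account
forward for Account (reader v1, writer v2):
  status <- status (Role -> Role, writer required)
  duration <- duration (int32 -> int32, writer optional)
  factor has no writer counterpart
  quantity has no writer counterpart
  id <- id (int64 -> int64, writer optional)
  archived <- enabled (bool -> bool, writer optional)
  rating <- score (float64 -> float64, writer required)
  quantity (writer side), unknown to reader
  => forward: COMPATIBLE
the rest of the Account diff is inert for this question:
  enum Role (field status in record Account): symbol HELD added -> no rule fires on it in Account's dialect; the asked verdict holds
  renamed field rating to score in record Account (alias rating declared on the renamed field) -> no rule fires on it in Account's dialect; the asked verdict holds
  field quantity in record Account: tag 12 changed to 7 -> no rule fires on it in Account's dialect; the asked verdict holds
  removed field factor from record Account (its key 3 joins the reserved list) -> no rule fires on it in Account's dialect; the asked verdict holds
  renamed field archived to enabled in record Account -> no rule fires on it in Account's dialect; the asked verdict holds


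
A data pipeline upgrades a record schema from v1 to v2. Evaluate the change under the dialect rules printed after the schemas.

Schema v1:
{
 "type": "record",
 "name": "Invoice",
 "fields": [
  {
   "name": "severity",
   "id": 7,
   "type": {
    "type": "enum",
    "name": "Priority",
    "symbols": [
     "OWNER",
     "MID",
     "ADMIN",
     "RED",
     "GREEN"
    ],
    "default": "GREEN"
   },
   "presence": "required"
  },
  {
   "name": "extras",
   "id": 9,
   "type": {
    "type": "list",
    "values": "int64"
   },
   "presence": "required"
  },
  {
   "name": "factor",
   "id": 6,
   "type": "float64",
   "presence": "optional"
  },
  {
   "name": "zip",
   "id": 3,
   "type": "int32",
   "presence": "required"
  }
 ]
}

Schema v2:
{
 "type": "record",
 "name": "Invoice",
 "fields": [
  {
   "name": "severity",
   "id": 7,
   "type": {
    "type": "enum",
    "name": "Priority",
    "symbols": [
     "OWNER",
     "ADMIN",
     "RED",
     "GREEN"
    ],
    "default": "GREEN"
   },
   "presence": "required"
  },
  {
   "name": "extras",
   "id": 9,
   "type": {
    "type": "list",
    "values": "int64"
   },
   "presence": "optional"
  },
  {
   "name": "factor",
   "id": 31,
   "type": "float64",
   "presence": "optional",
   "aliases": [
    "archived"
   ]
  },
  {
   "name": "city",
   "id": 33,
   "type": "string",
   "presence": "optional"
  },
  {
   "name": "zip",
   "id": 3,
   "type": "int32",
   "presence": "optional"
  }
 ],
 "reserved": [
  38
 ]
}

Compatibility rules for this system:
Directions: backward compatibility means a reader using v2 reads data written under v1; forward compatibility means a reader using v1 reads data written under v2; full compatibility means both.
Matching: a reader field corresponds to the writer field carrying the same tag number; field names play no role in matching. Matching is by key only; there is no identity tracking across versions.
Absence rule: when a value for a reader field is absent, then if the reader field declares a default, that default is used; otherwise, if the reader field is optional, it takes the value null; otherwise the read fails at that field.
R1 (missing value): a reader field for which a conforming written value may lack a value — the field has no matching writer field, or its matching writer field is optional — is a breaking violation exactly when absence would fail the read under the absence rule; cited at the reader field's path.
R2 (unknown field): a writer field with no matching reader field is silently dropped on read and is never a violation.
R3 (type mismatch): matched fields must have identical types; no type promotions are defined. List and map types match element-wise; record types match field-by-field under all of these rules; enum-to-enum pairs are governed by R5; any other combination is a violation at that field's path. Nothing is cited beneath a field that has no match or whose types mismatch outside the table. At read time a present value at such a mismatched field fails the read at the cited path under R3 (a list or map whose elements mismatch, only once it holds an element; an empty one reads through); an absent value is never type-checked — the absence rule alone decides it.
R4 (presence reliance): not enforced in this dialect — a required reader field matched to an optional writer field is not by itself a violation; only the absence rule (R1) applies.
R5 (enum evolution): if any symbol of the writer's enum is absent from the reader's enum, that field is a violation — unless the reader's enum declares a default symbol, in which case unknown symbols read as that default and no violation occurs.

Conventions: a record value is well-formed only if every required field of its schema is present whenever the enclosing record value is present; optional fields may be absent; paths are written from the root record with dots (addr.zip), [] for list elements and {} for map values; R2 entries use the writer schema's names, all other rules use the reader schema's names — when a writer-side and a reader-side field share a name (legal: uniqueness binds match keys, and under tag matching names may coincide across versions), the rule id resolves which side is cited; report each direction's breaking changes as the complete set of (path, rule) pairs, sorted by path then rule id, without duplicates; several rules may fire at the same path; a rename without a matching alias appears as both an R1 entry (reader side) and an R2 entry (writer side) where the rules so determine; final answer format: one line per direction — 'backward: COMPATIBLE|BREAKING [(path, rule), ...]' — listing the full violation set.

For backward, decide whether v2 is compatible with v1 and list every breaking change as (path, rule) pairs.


backward: COMPATIBLE []

each type pair in Invoice: writer, then reader
backward for Invoice (reader v2, writer v1):
  severity: Priority -> Priority, writer required; from severity
  extras: list<int64> -> list<int64>, writer required; from extras
  factor has no writer counterpart
  city has no writer counterpart
  zip: int32 -> int32, writer required; from zip
  factor (writer side), unknown to reader
  nothing fires on Invoice: backward is COMPATIBLE
checking off the Invoice differences that do not matter here:
  field factor in record Invoice: tag 6 changed to 31 -> inert for the asked Invoice verdict: nothing fires
  field zip in record Invoice: required changed to optional -> fires only in the forward direction of Invoice, which is not asked here
  enum Priority (field severity in record Invoice): symbol MID removed -> inert for the asked Invoice verdict: nothing fires
  field extras in record Invoice: required changed to optional -> fires only in the forward direction of Invoice, which is not asked here
  added field city to record Invoice: optional string, tag 33 (in v2 it sits immediately before zip) -> inert for the asked Invoice verdict: nothing fires
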